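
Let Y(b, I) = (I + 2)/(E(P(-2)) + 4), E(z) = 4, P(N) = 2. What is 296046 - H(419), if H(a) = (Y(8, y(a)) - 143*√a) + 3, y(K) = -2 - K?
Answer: 2368763/8 + 143*√419 ≈ 2.9902e+5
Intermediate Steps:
Y(b, I) = ¼ + I/8 (Y(b, I) = (I + 2)/(4 + 4) = (2 + I)/8 = (2 + I)*(⅛) = ¼ + I/8)
H(a) = 3 - 143*√a - a/8 (H(a) = ((¼ + (-2 - a)/8) - 143*√a) + 3 = ((¼ + (-¼ - a/8)) - 143*√a) + 3 = (-a/8 - 143*√a) + 3 = (-143*√a - a/8) + 3 = 3 - 143*√a - a/8)
296046 - H(419) = 296046 - (3 - 143*√419 - ⅛*419) = 296046 - (3 - 143*√419 - 419/8) = 296046 - (-395/8 - 143*√419) = 296046 + (395/8 + 143*√419) = 2368763/8 + 143*√419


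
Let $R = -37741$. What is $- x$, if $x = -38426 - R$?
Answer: $685$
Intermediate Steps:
$x = -685$ ($x = -38426 - -37741 = -38426 + 37741 = -685$)
$- x = \left(-1\right) \left(-685\right) = 685$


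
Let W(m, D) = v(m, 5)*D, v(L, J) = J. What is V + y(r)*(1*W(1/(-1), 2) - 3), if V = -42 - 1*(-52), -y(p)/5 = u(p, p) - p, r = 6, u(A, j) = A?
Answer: 10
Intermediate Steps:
W(m, D) = 5*D
y(p) = 0 (y(p) = -5*(p - p) = -5*0 = 0)
V = 10 (V = -42 + 52 = 10)
V + y(r)*(1*W(1/(-1), 2) - 3) = 10 + 0*(1*(5*2) - 3) = 10 + 0*(1*10 - 3) = 10 + 0*(10 - 3) = 10 + 0*7 = 10 + 0 = 10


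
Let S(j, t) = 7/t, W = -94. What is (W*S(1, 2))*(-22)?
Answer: 7238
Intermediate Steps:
(W*S(1, 2))*(-22) = -658/2*(-22) = -94*7/2*(-22) = -329*(-22) = 7238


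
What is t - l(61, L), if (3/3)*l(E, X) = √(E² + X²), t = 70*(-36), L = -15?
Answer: -2520 - √3946 ≈ -2582.8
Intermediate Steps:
t = -2520
l(E, X) = √(E² + X²)
t - l(61, L) = -2520 - √(61² + (-15)²) = -2520 - √(3721 + 225) = -2520 - √3946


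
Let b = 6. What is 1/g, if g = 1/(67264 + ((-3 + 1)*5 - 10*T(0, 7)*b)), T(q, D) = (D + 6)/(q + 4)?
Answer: 67059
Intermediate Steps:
T(q, D) = (6 + D)/(4 + q)
g = 1/67059 (g = 1/(67264 + ((-3 + 1)*5 - 10*(6 + 7)/(4 + 0)*6)) = 1/(67264 + (-2*5 - 10*13/4*6)) = 1/(67264 + (-10 - 10*(¼)*13*6)) = 1/(67264 + (-10 - 65*6/2)) = 1/(67264 + (-10 - 10*39/2)) = 1/(67264 + (-10 - 195)) = 1/(67264 - 205) = 1/67059 ≈ 1.4912e-5)
1/g = 1/(1/67059) = 67059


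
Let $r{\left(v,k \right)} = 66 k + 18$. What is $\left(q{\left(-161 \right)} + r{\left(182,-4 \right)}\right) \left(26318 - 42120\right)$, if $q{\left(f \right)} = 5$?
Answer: $3808282$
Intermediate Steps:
$r{\left(v,k \right)} = 18 + 66 k$
$\left(q{\left(-161 \right)} + r{\left(182,-4 \right)}\right) \left(26318 - 42120\right) = \left(5 + \left(18 + 66 \left(-4\right)\right)\right) \left(26318 - 42120\right) = \left(5 + \left(18 - 264\right)\right) \left(-15802\right) = \left(5 - 246\right) \left(-15802\right) = \left(-241\right) \left(-15802\right) = 3808282$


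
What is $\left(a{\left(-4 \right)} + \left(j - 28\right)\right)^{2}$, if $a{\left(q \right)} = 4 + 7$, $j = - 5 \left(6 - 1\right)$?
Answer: $1764$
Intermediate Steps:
$j = -25$ ($j = \left(-5\right) 5 = -25$)
$a{\left(q \right)} = 11$
$\left(a{\left(-4 \right)} + \left(j - 28\right)\right)^{2} = \left(11 - 53\right)^{2} = \left(-42\right)^{2} = 1764$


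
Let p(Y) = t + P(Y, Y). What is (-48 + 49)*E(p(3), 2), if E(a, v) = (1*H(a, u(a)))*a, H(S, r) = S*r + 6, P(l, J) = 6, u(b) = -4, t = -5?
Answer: 2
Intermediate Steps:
H(S, r) = 6 + S*r
p(Y) = 1 (p(Y) = -5 + 6 = 1)
E(a, v) = a*(6 - 4*a) (E(a, v) = (1*(6 + a*(-4)))*a = (1*(6 - 4*a))*a = (6 - 4*a)*a = a*(6 - 4*a))
(-48 + 49)*E(p(3), 2) = (-48 + 49)*(2*1*(3 - 2*1)) = 1*(2*1*(3 - 2)) = 1*(2*1*1) = 1*2 = 2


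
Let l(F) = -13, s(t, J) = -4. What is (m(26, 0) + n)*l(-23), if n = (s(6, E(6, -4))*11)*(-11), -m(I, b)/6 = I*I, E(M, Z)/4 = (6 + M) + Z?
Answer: 46436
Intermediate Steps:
E(M, Z) = 24 + 4*M + 4*Z (E(M, Z) = 4*((6 + M) + Z) = 4*(6 + M + Z) = 24 + 4*M + 4*Z)
m(I, b) = -6*I² (m(I, b) = -6*I*I = -6*I²)
n = 484 (n = -4*11*(-11) = -44*(-11) = 484)
(m(26, 0) + n)*l(-23) = (-6*26² + 484)*(-13) = (-6*676 + 484)*(-13) = (-4056 + 484)*(-13) = -3572*(-13) = 46436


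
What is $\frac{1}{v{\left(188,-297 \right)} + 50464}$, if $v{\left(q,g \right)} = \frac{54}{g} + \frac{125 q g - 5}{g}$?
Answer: $\frac{297}{21967259} \approx 1.352 \cdot 10^{-5}$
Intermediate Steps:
$v{\left(q,g \right)} = \frac{54}{g} + \frac{-5 + 125 g q}{g}$ ($v{\left(q,g \right)} = \frac{54}{g} + \frac{125 g q - 5}{g} = \frac{54}{g} + \frac{-5 + 125 g q}{g}$)
$\frac{1}{v{\left(188,-297 \right)} + 50464} = \frac{1}{\left(\frac{49}{-297} + 125 \cdot 188\right) + 50464} = \frac{1}{\left(49 \left(- \frac{1}{297}\right) + 23500\right) + 50464} = \frac{1}{\left(- \frac{49}{297} + 23500\right) + 50464} = \frac{1}{\frac{6979451}{297} + 50464} = \frac{1}{\frac{21967259}{297}} = \frac{297}{21967259}$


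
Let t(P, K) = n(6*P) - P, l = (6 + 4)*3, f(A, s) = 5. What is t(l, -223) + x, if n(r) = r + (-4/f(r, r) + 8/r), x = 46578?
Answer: 2102726/45 ≈ 46727.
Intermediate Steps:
n(r) = -⅘ + r + 8/r (n(r) = r + (-4/5 + 8/r) = r + (-4*⅕ + 8/r) = r + (-⅘ + 8/r) = -⅘ + r + 8/r)
l = 30 (l = 10*3 = 30)
t(P, K) = -⅘ + 5*P + 4/(3*P) (t(P, K) = (-⅘ + 6*P + 8/((6*P))) - P = (-⅘ + 6*P + 8*(1/(6*P))) - P = (-⅘ + 6*P + 4/(3*P)) - P = -⅘ + 5*P + 4/(3*P))
t(l, -223) + x = (-⅘ + 5*30 + (4/3)/30) + 46578 = (-⅘ + 150 + (4/3)*(1/30)) + 46578 = (-⅘ + 150 + 2/45) + 46578 = 6716/45 + 46578 = 2102726/45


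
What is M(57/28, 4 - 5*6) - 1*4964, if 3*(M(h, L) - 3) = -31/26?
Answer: -386989/78 ≈ -4961.4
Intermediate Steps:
M(h, L) = 203/78 (M(h, L) = 3 + (-31/26)/3 = 3 + (-31*1/26)/3 = 3 + (1/3)*(-31/26) = 3 - 31/78 = 203/78)
M(57/28, 4 - 5*6) - 1*4964 = 203/78 - 1*4964 = 203/78 - 4964 = -386989/78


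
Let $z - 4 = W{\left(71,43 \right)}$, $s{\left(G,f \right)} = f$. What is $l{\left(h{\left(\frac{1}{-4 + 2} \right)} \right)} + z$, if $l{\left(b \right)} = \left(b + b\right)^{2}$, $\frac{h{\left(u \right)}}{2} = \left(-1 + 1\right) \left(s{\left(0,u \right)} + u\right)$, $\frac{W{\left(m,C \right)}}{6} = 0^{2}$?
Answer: $4$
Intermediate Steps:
$W{\left(m,C \right)} = 0$ ($W{\left(m,C \right)} = 6 \cdot 0^{2} = 6 \cdot 0 = 0$)
$h{\left(u \right)} = 0$ ($h{\left(u \right)} = 2 \left(-1 + 1\right) \left(u + u\right) = 2 \cdot 0 \cdot 2 u = 2 \cdot 0 = 0$)
$z = 4$ ($z = 4 + 0 = 4$)
$l{\left(b \right)} = 4 b^{2}$ ($l{\left(b \right)} = \left(2 b\right)^{2} = 4 b^{2}$)
$l{\left(h{\left(\frac{1}{-4 + 2} \right)} \right)} + z = 4 \cdot 0^{2} + 4 = 4 \cdot 0 + 4 = 0 + 4 = 4$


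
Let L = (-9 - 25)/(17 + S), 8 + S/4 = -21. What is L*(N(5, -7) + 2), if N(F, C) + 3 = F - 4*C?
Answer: 1088/99 ≈ 10.990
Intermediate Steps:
S = -116 (S = -32 + 4*(-21) = -32 - 84 = -116)
N(F, C) = -3 + F - 4*C (N(F, C) = -3 + (F - 4*C) = -3 + F - 4*C)
L = 34/99 (L = (-9 - 25)/(17 - 116) = -34/(-99) = -34*(-1/99) = 34/99 ≈ 0.34343)
L*(N(5, -7) + 2) = 34*((-3 + 5 - 4*(-7)) + 2)/99 = 34*((-3 + 5 + 28) + 2)/99 = 34*(30 + 2)/99 = (34/99)*32 = 1088/99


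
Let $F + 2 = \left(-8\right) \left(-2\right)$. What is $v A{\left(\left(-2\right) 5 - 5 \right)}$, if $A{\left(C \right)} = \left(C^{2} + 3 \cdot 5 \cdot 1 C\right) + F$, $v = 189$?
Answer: $2646$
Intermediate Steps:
$F = 14$ ($F = -2 - -16 = -2 + 16 = 14$)
$A{\left(C \right)} = 14 + C^{2} + 15 C$ ($A{\left(C \right)} = \left(C^{2} + 3 \cdot 5 \cdot 1 C\right) + 14 = \left(C^{2} + 15 \cdot 1 C\right) + 14 = \left(C^{2} + 15 C\right) + 14 = 14 + C^{2} + 15 C$)
$v A{\left(\left(-2\right) 5 - 5 \right)} = 189 \left(14 + \left(\left(-2\right) 5 - 5\right)^{2} + 15 \left(\left(-2\right) 5 - 5\right)\right) = 189 \left(14 + \left(-10 - 5\right)^{2} + 15 \left(-10 - 5\right)\right) = 189 \left(14 + \left(-15\right)^{2} + 15 \left(-15\right)\right) = 189 \left(14 + 225 - 225\right) = 189 \cdot 14 = 2646$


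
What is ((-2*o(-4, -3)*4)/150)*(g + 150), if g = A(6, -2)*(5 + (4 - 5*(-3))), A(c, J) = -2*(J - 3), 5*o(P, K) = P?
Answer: 416/25 ≈ 16.640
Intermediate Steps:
o(P, K) = P/5
A(c, J) = 6 - 2*J (A(c, J) = -2*(-3 + J) = 6 - 2*J)
g = 240 (g = (6 - 2*(-2))*(5 + (4 - 5*(-3))) = (6 + 4)*(5 + (4 + 15)) = 10*(5 + 19) = 10*24 = 240)
((-2*o(-4, -3)*4)/150)*(g + 150) = ((-2*(-4)/5*4)/150)*(240 + 150) = ((-2*(-4/5)*4)*(1/150))*390 = (((8/5)*4)*(1/150))*390 = ((32/5)*(1/150))*390 = (16/375)*390 = 416/25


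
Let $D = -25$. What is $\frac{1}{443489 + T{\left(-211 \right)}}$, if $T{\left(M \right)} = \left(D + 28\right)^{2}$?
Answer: $\frac{1}{443498} \approx 2.2548 \cdot 10^{-6}$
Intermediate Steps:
$T{\left(M \right)} = 9$ ($T{\left(M \right)} = \left(-25 + 28\right)^{2} = 3^{2} = 9$)
$\frac{1}{443489 + T{\left(-211 \right)}} = \frac{1}{443489 + 9} = \frac{1}{443498}$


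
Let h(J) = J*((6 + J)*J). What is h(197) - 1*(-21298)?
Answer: 7899525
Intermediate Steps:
h(J) = J²*(6 + J) (h(J) = J*(J*(6 + J)) = J²*(6 + J))
h(197) - 1*(-21298) = 197²*(6 + 197) - 1*(-21298) = 38809*203 + 21298 = 7878227 + 21298 = 7899525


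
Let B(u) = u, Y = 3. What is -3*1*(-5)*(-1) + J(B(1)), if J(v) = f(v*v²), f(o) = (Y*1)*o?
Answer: -12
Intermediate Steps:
f(o) = 3*o (f(o) = (3*1)*o = 3*o)
J(v) = 3*v³ (J(v) = 3*(v*v²) = 3*v³)
-3*1*(-5)*(-1) + J(B(1)) = -3*1*(-5)*(-1) + 3*1³ = -(-15)*(-1) + 3*1 = -3*5 + 3 = -15 + 3 = -12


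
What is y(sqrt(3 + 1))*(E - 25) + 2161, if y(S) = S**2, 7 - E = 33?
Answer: 1957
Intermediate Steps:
E = -26 (E = 7 - 1*33 = 7 - 33 = -26)
y(sqrt(3 + 1))*(E - 25) + 2161 = (sqrt(3 + 1))**2*(-26 - 25) + 2161 = (sqrt(4))**2*(-51) + 2161 = 2**2*(-51) + 2161 = 4*(-51) + 2161 = -204 + 2161 = 1957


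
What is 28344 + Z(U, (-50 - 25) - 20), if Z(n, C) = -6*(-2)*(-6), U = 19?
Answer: 28272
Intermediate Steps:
Z(n, C) = -72 (Z(n, C) = 12*(-6) = -72)
28344 + Z(U, (-50 - 25) - 20) = 28344 - 72 = 28272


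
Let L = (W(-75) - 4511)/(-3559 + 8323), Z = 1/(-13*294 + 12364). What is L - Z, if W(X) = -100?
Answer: -6565321/6782348 ≈ -0.96800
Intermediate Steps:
Z = 1/8542 (Z = 1/(-3822 + 12364) = 1/8542 ≈ 0.00011707)
L = -1537/1588 (L = (-100 - 4511)/(-3559 + 8323) = -4611/4764 = -4611*1/4764 = -1537/1588 ≈ -0.96788)
L - Z = -1537/1588 - 1*1/8542 = -1537/1588 - 1/8542 = -6565321/6782348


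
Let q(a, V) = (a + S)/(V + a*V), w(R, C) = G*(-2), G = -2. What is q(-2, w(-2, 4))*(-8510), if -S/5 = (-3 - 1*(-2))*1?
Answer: 12765/2 ≈ 6382.5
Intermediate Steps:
S = 5 (S = -5*(-3 - 1*(-2)) = -5*(-3 + 2) = -(-5) = -5*(-1) = 5)
w(R, C) = 4 (w(R, C) = -2*(-2) = 4)
q(a, V) = (5 + a)/(V + V*a) (q(a, V) = (a + 5)/(V + a*V) = (5 + a)/(V + V*a))
q(-2, w(-2, 4))*(-8510) = ((5 - 2)/(4*(1 - 2)))*(-8510) = ((¼)*3/(-1))*(-8510) = ((¼)*(-1)*3)*(-8510) = -¾*(-8510) = 12765/2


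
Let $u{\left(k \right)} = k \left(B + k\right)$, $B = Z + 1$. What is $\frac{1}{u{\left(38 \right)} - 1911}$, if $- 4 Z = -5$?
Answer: $- \frac{2}{763} \approx -0.0026212$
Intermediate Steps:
$Z = \frac{5}{4}$ ($Z = \left(- \frac{1}{4}\right) \left(-5\right) = \frac{5}{4} \approx 1.25$)
$B = \frac{9}{4}$ ($B = \frac{5}{4} + 1 = \frac{9}{4} \approx 2.25$)
$u{\left(k \right)} = k \left(\frac{9}{4} + k\right)$
$\frac{1}{u{\left(38 \right)} - 1911} = \frac{1}{\frac{1}{4} \cdot 38 \left(9 + 4 \cdot 38\right) - 1911} = \frac{1}{\frac{1}{4} \cdot 38 \left(9 + 152\right) - 1911} = \frac{1}{\frac{1}{4} \cdot 38 \cdot 161 - 1911} = \frac{1}{\frac{3059}{2} - 1911} = \frac{1}{- \frac{763}{2}} = - \frac{2}{763}$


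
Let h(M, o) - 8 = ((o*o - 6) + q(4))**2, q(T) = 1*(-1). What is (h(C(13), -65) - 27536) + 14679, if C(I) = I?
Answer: 17778675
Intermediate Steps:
q(T) = -1
h(M, o) = 8 + (-7 + o**2)**2 (h(M, o) = 8 + ((o*o - 6) - 1)**2 = 8 + ((o**2 - 6) - 1)**2 = 8 + ((-6 + o**2) - 1)**2 = 8 + (-7 + o**2)**2)
(h(C(13), -65) - 27536) + 14679 = ((8 + (-7 + (-65)**2)**2) - 27536) + 14679 = ((8 + (-7 + 4225)**2) - 27536) + 14679 = ((8 + 4218**2) - 27536) + 14679 = ((8 + 17791524) - 27536) + 14679 = (17791532 - 27536) + 14679 = 17763996 + 14679 = 17778675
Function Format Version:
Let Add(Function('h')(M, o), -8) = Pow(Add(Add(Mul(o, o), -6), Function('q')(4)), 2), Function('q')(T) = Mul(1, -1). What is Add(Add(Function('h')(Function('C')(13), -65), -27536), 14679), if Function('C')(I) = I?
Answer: 17778675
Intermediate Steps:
Function('q')(T) = -1
Function('h')(M, o) = Add(8, Pow(Add(-7, Pow(o, 2)), 2)) (Function('h')(M, o) = Add(8, Pow(Add(Add(Mul(o, o), -6), -1), 2)) = Add(8, Pow(Add(Add(Pow(o, 2), -6), -1), 2)) = Add(8, Pow(Add(Add(-6, Pow(o, 2)), -1), 2)) = Add(8, Pow(Add(-7, Pow(o, 2)), 2)))
Add(Add(Function('h')(Function('C')(13), -65), -27536), 14679) = Add(Add(Add(8, Pow(Add(-7, Pow(-65, 2)), 2)), -27536), 14679) = Add(Add(Add(8, Pow(Add(-7, 4225), 2)), -27536), 14679) = Add(Add(Add(8, Pow(4218, 2)), -27536), 14679) = Add(Add(Add(8, 17791524), -27536), 14679) = Add(Add(17791532, -27536), 14679) = Add(17763996, 14679) = 17778675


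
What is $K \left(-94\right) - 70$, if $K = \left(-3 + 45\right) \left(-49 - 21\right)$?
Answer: $276290$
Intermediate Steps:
$K = -2940$ ($K = 42 \left(-70\right) = -2940$)
$K \left(-94\right) - 70 = \left(-2940\right) \left(-94\right) - 70 = 276360 - 70 = 276290$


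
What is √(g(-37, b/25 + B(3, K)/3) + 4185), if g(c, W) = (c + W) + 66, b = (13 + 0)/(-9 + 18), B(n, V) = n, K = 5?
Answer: 2*√237097/15 ≈ 64.923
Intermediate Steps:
b = 13/9 ≈ 1.4444
g(c, W) = 66 + W + c (g(c, W) = (W + c) + 66 = 66 + W + c)
√(g(-37, b/25 + B(3, K)/3) + 4185) = √((66 + ((13/9)/25 + 3/3) - 37) + 4185) = √((66 + ((13/9)*(1/25) + 3*(⅓)) - 37) + 4185) = √((66 + (13/225 + 1) - 37) + 4185) = √((66 + 238/225 - 37) + 4185) = √(6763/225 + 4185) = √(948388/225) = 2*√237097/15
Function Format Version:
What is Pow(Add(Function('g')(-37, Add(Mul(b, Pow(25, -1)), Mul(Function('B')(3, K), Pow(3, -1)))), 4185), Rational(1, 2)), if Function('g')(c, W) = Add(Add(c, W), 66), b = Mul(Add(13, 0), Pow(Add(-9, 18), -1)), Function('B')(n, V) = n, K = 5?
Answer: Mul(Rational(2, 15), Pow(237097, Rational(1, 2))) ≈ 64.923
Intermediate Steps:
b = Rational(13, 9) (b = Mul(13, Pow(9, -1)) = Mul(13, Rational(1, 9)) = Rational(13, 9) ≈ 1.4444)
Function('g')(c, W) = Add(66, W, c) (Function('g')(c, W) = Add(Add(W, c), 66) = Add(66, W, c))
Pow(Add(Function('g')(-37, Add(Mul(b, Pow(25, -1)), Mul(Function('B')(3, K), Pow(3, -1)))), 4185), Rational(1, 2)) = Pow(Add(Add(66, Add(Mul(Rational(13, 9), Pow(25, -1)), Mul(3, Pow(3, -1))), -37), 4185), Rational(1, 2)) = Pow(Add(Add(66, Add(Mul(Rational(13, 9), Rational(1, 25)), Mul(3, Rational(1, 3))), -37), 4185), Rational(1, 2)) = Pow(Add(Add(66, Add(Rational(13, 225), 1), -37), 4185), Rational(1, 2)) = Pow(Add(Add(66, Rational(238, 225), -37), 4185), Rational(1, 2)) = Pow(Add(Rational(6763, 225), 4185), Rational(1, 2)) = Pow(Rational(948388, 225), Rational(1, 2)) = Mul(Rational(2, 15), Pow(237097, Rational(1, 2)))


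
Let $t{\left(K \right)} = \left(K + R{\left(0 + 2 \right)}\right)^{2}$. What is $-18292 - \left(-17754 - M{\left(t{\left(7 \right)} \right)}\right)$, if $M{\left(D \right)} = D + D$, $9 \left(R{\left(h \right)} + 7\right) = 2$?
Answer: $- \frac{43570}{81} \approx -537.9$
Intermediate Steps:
$R{\left(h \right)} = - \frac{61}{9}$ ($R{\left(h \right)} = -7 + \frac{1}{9} \cdot 2 = -7 + \frac{2}{9} = - \frac{61}{9}$)
$t{\left(K \right)} = \left(- \frac{61}{9} + K\right)^{2}$ ($t{\left(K \right)} = \left(K - \frac{61}{9}\right)^{2} = \left(- \frac{61}{9} + K\right)^{2}$)
$M{\left(D \right)} = 2 D$
$-18292 - \left(-17754 - M{\left(t{\left(7 \right)} \right)}\right) = -18292 - \left(-17754 - 2 \frac{\left(-61 + 9 \cdot 7\right)^{2}}{81}\right) = -18292 - \left(-17754 - 2 \frac{\left(-61 + 63\right)^{2}}{81}\right) = -18292 - \left(-17754 - 2 \frac{2^{2}}{81}\right) = -18292 - \left(-17754 - 2 \cdot \frac{1}{81} \cdot 4\right) = -18292 - \left(-17754 - 2 \cdot \frac{4}{81}\right) = -18292 - \left(-17754 - \frac{8}{81}\right) = -18292 - - \frac{1438082}{81} = -18292 + \frac{1438082}{81} = - \frac{43570}{81}$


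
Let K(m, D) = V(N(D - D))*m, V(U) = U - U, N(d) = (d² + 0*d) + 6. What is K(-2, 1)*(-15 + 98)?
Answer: 0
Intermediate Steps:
N(d) = 6 + d² (N(d) = (d² + 0) + 6 = d² + 6 = 6 + d²)
V(U) = 0
K(m, D) = 0 (K(m, D) = 0*m = 0)
K(-2, 1)*(-15 + 98) = 0*(-15 + 98) = 0*83 = 0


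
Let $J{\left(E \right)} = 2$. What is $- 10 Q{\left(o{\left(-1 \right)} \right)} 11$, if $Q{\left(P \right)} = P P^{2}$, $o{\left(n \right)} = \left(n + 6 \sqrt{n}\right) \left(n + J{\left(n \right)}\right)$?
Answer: $-11770 + 21780 i \approx -11770.0 + 21780.0 i$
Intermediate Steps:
$o{\left(n \right)} = \left(2 + n\right) \left(n + 6 \sqrt{n}\right)$ ($o{\left(n \right)} = \left(n + 6 \sqrt{n}\right) \left(n + 2\right) = \left(n + 6 \sqrt{n}\right) \left(2 + n\right) = \left(2 + n\right) \left(n + 6 \sqrt{n}\right)$)
$Q{\left(P \right)} = P^{3}$
$- 10 Q{\left(o{\left(-1 \right)} \right)} 11 = - 10 \left(\left(-1\right)^{2} + 2 \left(-1\right) + 6 \left(-1\right)^{\frac{3}{2}} + 12 \sqrt{-1}\right)^{3} \cdot 11 = - 10 \left(1 - 2 + 6 \left(- i\right) + 12 i\right)^{3} \cdot 11 = - 10 \left(1 - 2 - 6 i + 12 i\right)^{3} \cdot 11 = - 10 \left(-1 + 6 i\right)^{3} \cdot 11 = - 110 \left(-1 + 6 i\right)^{3}$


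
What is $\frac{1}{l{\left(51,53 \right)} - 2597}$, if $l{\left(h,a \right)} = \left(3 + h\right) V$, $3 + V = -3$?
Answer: $- \frac{1}{2921} \approx -0.00034235$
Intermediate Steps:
$V = -6$ ($V = -3 - 3 = -6$)
$l{\left(h,a \right)} = -18 - 6 h$ ($l{\left(h,a \right)} = \left(3 + h\right) \left(-6\right) = -18 - 6 h$)
$\frac{1}{l{\left(51,53 \right)} - 2597} = \frac{1}{\left(-18 - 306\right) - 2597} = \frac{1}{-324 - 2597} = \frac{1}{-2921} = - \frac{1}{2921}$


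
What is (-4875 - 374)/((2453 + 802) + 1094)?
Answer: -5249/4349 ≈ -1.2069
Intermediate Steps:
(-4875 - 374)/((2453 + 802) + 1094) = -5249/(3255 + 1094) = -5249/4349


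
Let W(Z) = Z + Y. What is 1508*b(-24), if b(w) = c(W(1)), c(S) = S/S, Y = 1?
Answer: 1508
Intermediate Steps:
W(Z) = 1 + Z (W(Z) = Z + 1 = 1 + Z)
c(S) = 1
b(w) = 1
1508*b(-24) = 1508*1 = 1508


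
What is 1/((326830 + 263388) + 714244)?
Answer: 1/1304462 ≈ 7.6660e-7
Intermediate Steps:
1/((326830 + 263388) + 714244) = 1/(590218 + 714244) = 1/1304462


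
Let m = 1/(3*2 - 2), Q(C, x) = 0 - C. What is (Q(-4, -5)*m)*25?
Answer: 25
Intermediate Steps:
Q(C, x) = -C
m = ¼ (m = 1/(6 - 2) = 1/4 = ¼ ≈ 0.25000)
(Q(-4, -5)*m)*25 = (-1*(-4)*(¼))*25 = (4*(¼))*25 = 1*25 = 25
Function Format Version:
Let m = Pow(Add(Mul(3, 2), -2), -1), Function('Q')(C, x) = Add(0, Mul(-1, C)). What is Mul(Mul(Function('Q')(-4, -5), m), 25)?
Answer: 25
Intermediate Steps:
Function('Q')(C, x) = Mul(-1, C)
m = Rational(1, 4) (m = Pow(Add(6, -2), -1) = Pow(4, -1) = Rational(1, 4) ≈ 0.25000)
Mul(Mul(Function('Q')(-4, -5), m), 25) = Mul(Mul(Mul(-1, -4), Rational(1, 4)), 25) = Mul(Mul(4, Rational(1, 4)), 25) = Mul(1, 25) = 25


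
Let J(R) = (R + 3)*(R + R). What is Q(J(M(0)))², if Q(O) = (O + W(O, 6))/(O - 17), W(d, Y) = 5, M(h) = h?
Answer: 25/289 ≈ 0.086505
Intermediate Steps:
J(R) = 2*R*(3 + R) (J(R) = (3 + R)*(2*R) = 2*R*(3 + R))
Q(O) = (5 + O)/(-17 + O) (Q(O) = (O + 5)/(O - 17) = (5 + O)/(-17 + O))
Q(J(M(0)))² = ((5 + 2*0*(3 + 0))/(-17 + 2*0*(3 + 0)))² = ((5 + 2*0*3)/(-17 + 2*0*3))² = ((5 + 0)/(-17 + 0))² = (5/(-17))² = (-1/17*5)² = (-5/17)² = 25/289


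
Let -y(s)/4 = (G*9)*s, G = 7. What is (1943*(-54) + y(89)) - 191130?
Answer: -318480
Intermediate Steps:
y(s) = -252*s (y(s) = -4*7*9*s = -252*s)
(1943*(-54) + y(89)) - 191130 = (1943*(-54) - 252*89) - 191130 = (-104922 - 22428) - 191130 = -127350 - 191130 = -318480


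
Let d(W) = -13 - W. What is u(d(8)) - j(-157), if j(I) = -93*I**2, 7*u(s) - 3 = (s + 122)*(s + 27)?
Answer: 2292444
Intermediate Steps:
u(s) = 3/7 + (27 + s)*(122 + s)/7 (u(s) = 3/7 + ((s + 122)*(s + 27))/7 = 3/7 + ((122 + s)*(27 + s))/7 = 3/7 + ((27 + s)*(122 + s))/7 = 3/7 + (27 + s)*(122 + s)/7)
u(d(8)) - j(-157) = (471 + (-13 - 1*8)**2/7 + 149*(-13 - 1*8)/7) - (-93)*(-157)**2 = (471 + (-13 - 8)**2/7 + 149*(-13 - 8)/7) - (-93)*24649 = (471 + (1/7)*(-21)**2 + (149/7)*(-21)) - 1*(-2292357) = (471 + (1/7)*441 - 447) + 2292357 = (471 + 63 - 447) + 2292357 = 87 + 2292357 = 2292444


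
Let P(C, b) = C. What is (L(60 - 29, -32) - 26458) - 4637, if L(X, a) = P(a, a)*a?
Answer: -30071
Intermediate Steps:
L(X, a) = a**2 (L(X, a) = a*a = a**2)
(L(60 - 29, -32) - 26458) - 4637 = ((-32)**2 - 26458) - 4637 = (1024 - 26458) - 4637 = -25434 - 4637 = -30071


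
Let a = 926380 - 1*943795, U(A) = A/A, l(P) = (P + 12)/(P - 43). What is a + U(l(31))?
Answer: -17414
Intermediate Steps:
l(P) = (12 + P)/(-43 + P)
U(A) = 1
a = -17415 (a = 926380 - 943795 = -17415)
a + U(l(31)) = -17415 + 1 = -17414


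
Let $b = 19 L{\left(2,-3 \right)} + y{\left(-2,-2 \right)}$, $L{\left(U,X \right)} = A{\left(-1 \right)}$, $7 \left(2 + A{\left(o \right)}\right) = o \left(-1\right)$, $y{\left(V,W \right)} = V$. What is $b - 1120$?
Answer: $- \frac{8101}{7} \approx -1157.3$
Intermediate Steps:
$A{\left(o \right)} = -2 - \frac{o}{7}$ ($A{\left(o \right)} = -2 + \frac{o \left(-1\right)}{7} = -2 + \frac{\left(-1\right) o}{7} = -2 - \frac{o}{7}$)
$L{\left(U,X \right)} = - \frac{13}{7}$ ($L{\left(U,X \right)} = -2 - - \frac{1}{7} = -2 + \frac{1}{7} = - \frac{13}{7}$)
$b = - \frac{261}{7}$ ($b = 19 \left(- \frac{13}{7}\right) - 2 = - \frac{247}{7} - 2 = - \frac{261}{7} \approx -37.286$)
$b - 1120 = - \frac{261}{7} - 1120 = - \frac{8101}{7}$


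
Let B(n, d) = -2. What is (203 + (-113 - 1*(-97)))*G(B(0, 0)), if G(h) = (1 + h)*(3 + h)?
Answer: -187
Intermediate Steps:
(203 + (-113 - 1*(-97)))*G(B(0, 0)) = (203 + (-113 - 1*(-97)))*(3 + (-2)² + 4*(-2)) = (203 + (-113 + 97))*(3 + 4 - 8) = (203 - 16)*(-1) = 187*(-1) = -187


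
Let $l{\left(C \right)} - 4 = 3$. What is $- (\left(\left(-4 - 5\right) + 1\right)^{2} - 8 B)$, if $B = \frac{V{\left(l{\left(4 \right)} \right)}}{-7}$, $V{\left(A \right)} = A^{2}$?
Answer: $-120$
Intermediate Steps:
$l{\left(C \right)} = 7$ ($l{\left(C \right)} = 4 + 3 = 7$)
$B = -7$ ($B = \frac{7^{2}}{-7} = 49 \left(- \frac{1}{7}\right) = -7$)
$- (\left(\left(-4 - 5\right) + 1\right)^{2} - 8 B) = - (\left(\left(-4 - 5\right) + 1\right)^{2} - -56) = - (\left(-9 + 1\right)^{2} + 56) = - (\left(-8\right)^{2} + 56) = - (64 + 56) = \left(-1\right) 120 = -120$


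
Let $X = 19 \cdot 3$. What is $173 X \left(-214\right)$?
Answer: $-2110254$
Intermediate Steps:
$X = 57$
$173 X \left(-214\right) = 173 \cdot 57 \left(-214\right) = 9861 \left(-214\right) = -2110254$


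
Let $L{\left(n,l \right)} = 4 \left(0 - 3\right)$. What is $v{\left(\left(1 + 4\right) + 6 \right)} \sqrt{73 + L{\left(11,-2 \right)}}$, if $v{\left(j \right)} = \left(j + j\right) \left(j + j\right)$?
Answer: $484 \sqrt{61} \approx 3780.2$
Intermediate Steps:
$L{\left(n,l \right)} = -12$ ($L{\left(n,l \right)} = 4 \left(-3\right) = -12$)
$v{\left(j \right)} = 4 j^{2}$ ($v{\left(j \right)} = 2 j 2 j = 4 j^{2}$)
$v{\left(\left(1 + 4\right) + 6 \right)} \sqrt{73 + L{\left(11,-2 \right)}} = 4 \left(\left(1 + 4\right) + 6\right)^{2} \sqrt{73 - 12} = 4 \left(5 + 6\right)^{2} \sqrt{61} = 4 \cdot 11^{2} \sqrt{61} = 4 \cdot 121 \sqrt{61} = 484 \sqrt{61}$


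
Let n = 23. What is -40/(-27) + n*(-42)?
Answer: -26042/27 ≈ -964.52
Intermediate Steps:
-40/(-27) + n*(-42) = -40/(-27) + 23*(-42) = -40*(-1/27) - 966 = 40/27 - 966 = -26042/27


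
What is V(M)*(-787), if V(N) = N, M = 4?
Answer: -3148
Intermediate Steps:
V(M)*(-787) = 4*(-787) = -3148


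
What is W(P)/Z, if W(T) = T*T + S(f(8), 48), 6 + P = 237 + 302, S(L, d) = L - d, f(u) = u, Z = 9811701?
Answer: 31561/1090189 ≈ 0.028950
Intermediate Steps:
P = 533 (P = -6 + (237 + 302) = -6 + 539 = 533)
W(T) = -40 + T**2 (W(T) = T*T + (8 - 1*48) = T**2 + (8 - 48) = T**2 - 40 = -40 + T**2)
W(P)/Z = (-40 + 533**2)/9811701 = (-40 + 284089)*(1/9811701) = 284049*(1/9811701) = 31561/1090189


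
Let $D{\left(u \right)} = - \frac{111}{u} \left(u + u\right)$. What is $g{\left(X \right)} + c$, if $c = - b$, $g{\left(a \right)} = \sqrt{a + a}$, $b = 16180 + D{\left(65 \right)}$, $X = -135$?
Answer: $-15958 + 3 i \sqrt{30} \approx -15958.0 + 16.432 i$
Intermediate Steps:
$D{\left(u \right)} = -222$ ($D{\left(u \right)} = - \frac{111}{u} 2 u = -222$)
$b = 15958$ ($b = 16180 - 222 = 15958$)
$g{\left(a \right)} = \sqrt{2} \sqrt{a}$ ($g{\left(a \right)} = \sqrt{2 a} = \sqrt{2} \sqrt{a}$)
$c = -15958$ ($c = \left(-1\right) 15958 = -15958$)
$g{\left(X \right)} + c = \sqrt{2} \sqrt{-135} - 15958 = \sqrt{2} \cdot 3 i \sqrt{15} - 15958 = 3 i \sqrt{30} - 15958 = -15958 + 3 i \sqrt{30}$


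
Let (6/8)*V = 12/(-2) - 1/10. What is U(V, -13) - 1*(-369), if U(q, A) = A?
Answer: 356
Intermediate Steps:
V = -122/15 (V = 4*(12/(-2) - 1/10)/3 = 4*(12*(-½) - 1*⅒)/3 = 4*(-6 - ⅒)/3 = (4/3)*(-61/10) = -122/15 ≈ -8.1333)
U(V, -13) - 1*(-369) = -13 - 1*(-369) = -13 + 369 = 356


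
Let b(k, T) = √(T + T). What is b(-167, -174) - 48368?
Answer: -48368 + 2*I*√87 ≈ -48368.0 + 18.655*I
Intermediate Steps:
b(k, T) = √2*√T (b(k, T) = √(2*T) = √2*√T)
b(-167, -174) - 48368 = √2*√(-174) - 48368 = √2*(I*√174) - 48368 = 2*I*√87 - 48368 = -48368 + 2*I*√87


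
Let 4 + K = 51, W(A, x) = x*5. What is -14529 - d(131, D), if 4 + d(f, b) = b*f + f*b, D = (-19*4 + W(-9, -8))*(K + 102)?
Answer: 4513883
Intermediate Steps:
W(A, x) = 5*x
K = 47 (K = -4 + 51 = 47)
D = -17284 (D = (-19*4 + 5*(-8))*(47 + 102) = (-76 - 40)*149 = -116*149 = -17284)
d(f, b) = -4 + 2*b*f (d(f, b) = -4 + (b*f + f*b) = -4 + (b*f + b*f) = -4 + 2*b*f)
-14529 - d(131, D) = -14529 - (-4 + 2*(-17284)*131) = -14529 - (-4 - 4528408) = -14529 - 1*(-4528412) = -14529 + 4528412 = 4513883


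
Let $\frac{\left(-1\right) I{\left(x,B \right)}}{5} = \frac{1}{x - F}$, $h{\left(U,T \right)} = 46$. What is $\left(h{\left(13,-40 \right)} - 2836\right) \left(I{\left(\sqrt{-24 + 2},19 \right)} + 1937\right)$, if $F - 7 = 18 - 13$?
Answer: $- \frac{448634790}{83} - \frac{6975 i \sqrt{22}}{83} \approx -5.4052 \cdot 10^{6} - 394.16 i$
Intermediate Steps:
$F = 12$ ($F = 7 + \left(18 - 13\right) = 7 + 5 = 12$)
$I{\left(x,B \right)} = - \frac{5}{-12 + x}$ ($I{\left(x,B \right)} = - \frac{5}{x - 12} = - \frac{5}{-12 + x}$)
$\left(h{\left(13,-40 \right)} - 2836\right) \left(I{\left(\sqrt{-24 + 2},19 \right)} + 1937\right) = \left(46 - 2836\right) \left(- \frac{5}{-12 + \sqrt{-24 + 2}} + 1937\right) = - 2790 \left(- \frac{5}{-12 + \sqrt{-22}} + 1937\right) = - 2790 \left(- \frac{5}{-12 + i \sqrt{22}} + 1937\right) = - 2790 \left(1937 - \frac{5}{-12 + i \sqrt{22}}\right) = -5404230 + \frac{13950}{-12 + i \sqrt{22}}$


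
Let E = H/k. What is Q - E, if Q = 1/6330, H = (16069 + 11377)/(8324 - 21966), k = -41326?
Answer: 48754514/446082452295 ≈ 0.00010929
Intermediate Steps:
H = -13723/6821 (H = 27446/(-13642) = 27446*(-1/13642) = -13723/6821 ≈ -2.0119)
E = 13723/281884646 (E = -13723/6821/(-41326) = -13723/6821*(-1/41326) = 13723/281884646 ≈ 4.8683e-5)
Q = 1/6330 ≈ 0.00015798
Q - E = 1/6330 - 1*13723/281884646 = 1/6330 - 13723/281884646 = 48754514/446082452295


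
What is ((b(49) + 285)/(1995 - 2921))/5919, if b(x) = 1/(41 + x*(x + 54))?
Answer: -1450081/27887297472 ≈ -5.1998e-5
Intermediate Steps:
b(x) = 1/(41 + x*(54 + x))
((b(49) + 285)/(1995 - 2921))/5919 = ((1/(41 + 49**2 + 54*49) + 285)/(1995 - 2921))/5919 = ((1/(41 + 2401 + 2646) + 285)/(-926))*(1/5919) = ((1/5088 + 285)*(-1/926))*(1/5919) = ((1450081/5088)*(-1/926))*(1/5919) = -1450081/4711488*1/5919 = -1450081/27887297472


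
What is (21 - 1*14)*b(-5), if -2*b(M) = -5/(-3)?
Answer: -35/6 ≈ -5.8333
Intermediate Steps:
b(M) = -5/6 (b(M) = -(-5)/(2*(-3)) = -(-5)*(-1)/(2*3) = -1/2*5/3 = -5/6)
(21 - 1*14)*b(-5) = (21 - 1*14)*(-5/6) = (21 - 14)*(-5/6) = 7*(-5/6) = -35/6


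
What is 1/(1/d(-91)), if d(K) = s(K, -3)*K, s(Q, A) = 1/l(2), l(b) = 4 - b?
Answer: -91/2 ≈ -45.500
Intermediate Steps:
s(Q, A) = ½ (s(Q, A) = 1/(4 - 1*2) = 1/(4 - 2) = 1/2 = ½)
d(K) = K/2
1/(1/d(-91)) = 1/(1/((½)*(-91))) = 1/(1/(-91/2)) = 1/(-2/91) = -91/2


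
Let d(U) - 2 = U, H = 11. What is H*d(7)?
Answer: 99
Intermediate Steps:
d(U) = 2 + U
H*d(7) = 11*(2 + 7) = 11*9 = 99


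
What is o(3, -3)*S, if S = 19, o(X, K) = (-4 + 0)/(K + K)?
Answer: 38/3 ≈ 12.667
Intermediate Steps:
o(X, K) = -2/K (o(X, K) = -4*1/(2*K) = -2/K)
o(3, -3)*S = -2/(-3)*19 = -2*(-1/3)*19 = (2/3)*19 = 38/3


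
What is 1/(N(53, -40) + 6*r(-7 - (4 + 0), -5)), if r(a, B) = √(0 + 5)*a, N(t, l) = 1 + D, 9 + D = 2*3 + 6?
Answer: -1/5441 - 33*√5/10882 ≈ -0.0069647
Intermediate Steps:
D = 3 (D = -9 + (2*3 + 6) = -9 + (6 + 6) = -9 + 12 = 3)
N(t, l) = 4 (N(t, l) = 1 + 3 = 4)
r(a, B) = a*√5 (r(a, B) = √5*a = a*√5)
1/(N(53, -40) + 6*r(-7 - (4 + 0), -5)) = 1/(4 + 6*((-7 - (4 + 0))*√5)) = 1/(4 + 6*((-7 - 1*4)*√5)) = 1/(4 + 6*((-7 - 4)*√5)) = 1/(4 + 6*(-11*√5)) = 1/(4 - 66*√5)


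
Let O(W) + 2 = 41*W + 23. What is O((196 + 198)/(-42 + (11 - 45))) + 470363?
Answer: 17866515/38 ≈ 4.7017e+5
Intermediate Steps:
O(W) = 21 + 41*W (O(W) = -2 + (41*W + 23) = -2 + (23 + 41*W) = 21 + 41*W)
O((196 + 198)/(-42 + (11 - 45))) + 470363 = (21 + 41*((196 + 198)/(-42 + (11 - 45)))) + 470363 = (21 + 41*(394/(-42 - 34))) + 470363 = (21 + 41*(394/(-76))) + 470363 = (21 + 41*(394*(-1/76))) + 470363 = (21 + 41*(-197/38)) + 470363 = (21 - 8077/38) + 470363 = -7279/38 + 470363 = 17866515/38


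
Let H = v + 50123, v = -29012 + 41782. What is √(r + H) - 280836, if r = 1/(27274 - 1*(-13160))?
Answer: -280836 + √102824291274342/40434 ≈ -2.8059e+5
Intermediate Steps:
v = 12770
r = 1/40434 (r = 1/(27274 + 13160) = 1/40434 ≈ 2.4732e-5)
H = 62893 (H = 12770 + 50123 = 62893)
√(r + H) - 280836 = √(1/40434 + 62893) - 280836 = √(2543015563/40434) - 280836 = √102824291274342/40434 - 280836 = -280836 + √102824291274342/40434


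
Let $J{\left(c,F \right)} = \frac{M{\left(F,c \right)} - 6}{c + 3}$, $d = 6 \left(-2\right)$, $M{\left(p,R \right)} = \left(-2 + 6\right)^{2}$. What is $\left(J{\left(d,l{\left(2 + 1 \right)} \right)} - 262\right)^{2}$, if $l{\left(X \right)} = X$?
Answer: $\frac{5607424}{81} \approx 69228.0$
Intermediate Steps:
$M{\left(p,R \right)} = 16$ ($M{\left(p,R \right)} = 4^{2} = 16$)
$d = -12$
$J{\left(c,F \right)} = \frac{10}{3 + c}$ ($J{\left(c,F \right)} = \frac{16 - 6}{c + 3} = \frac{10}{3 + c}$)
$\left(J{\left(d,l{\left(2 + 1 \right)} \right)} - 262\right)^{2} = \left(\frac{10}{3 - 12} - 262\right)^{2} = \left(\frac{10}{-9} - 262\right)^{2} = \left(10 \left(- \frac{1}{9}\right) - 262\right)^{2} = \left(- \frac{10}{9} - 262\right)^{2} = \left(- \frac{2368}{9}\right)^{2} = \frac{5607424}{81}$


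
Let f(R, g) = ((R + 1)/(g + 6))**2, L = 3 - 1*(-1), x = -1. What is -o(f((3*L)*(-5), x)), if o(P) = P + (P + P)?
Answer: -10443/25 ≈ -417.72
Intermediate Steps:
L = 4 (L = 3 + 1 = 4)
f(R, g) = (1 + R)**2/(6 + g)**2 (f(R, g) = ((1 + R)/(6 + g))**2 = (1 + R)**2/(6 + g)**2)
o(P) = 3*P (o(P) = P + 2*P = 3*P)
-o(f((3*L)*(-5), x)) = -3*(1 + (3*4)*(-5))**2/(6 - 1)**2 = -3*(1 + 12*(-5))**2/5**2 = -3*(1 - 60)**2*(1/25) = -3*(-59)**2*(1/25) = -3*3481*(1/25) = -3*3481/25 = -1*10443/25 = -10443/25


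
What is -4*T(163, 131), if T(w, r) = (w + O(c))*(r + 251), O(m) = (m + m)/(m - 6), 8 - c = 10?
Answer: -249828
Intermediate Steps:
c = -2 (c = 8 - 1*10 = 8 - 10 = -2)
O(m) = 2*m/(-6 + m) (O(m) = (2*m)/(-6 + m) = 2*m/(-6 + m))
T(w, r) = (½ + w)*(251 + r) (T(w, r) = (w + 2*(-2)/(-6 - 2))*(r + 251) = (w + 2*(-2)/(-8))*(251 + r) = (w + 2*(-2)*(-⅛))*(251 + r) = (w + ½)*(251 + r) = (½ + w)*(251 + r))
-4*T(163, 131) = -4*(251/2 + (½)*131 + 251*163 + 131*163) = -4*(251/2 + 131/2 + 40913 + 21353) = -4*62457 = -249828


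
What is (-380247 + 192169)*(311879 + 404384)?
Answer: -134713312514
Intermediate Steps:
(-380247 + 192169)*(311879 + 404384) = -188078*716263 = -134713312514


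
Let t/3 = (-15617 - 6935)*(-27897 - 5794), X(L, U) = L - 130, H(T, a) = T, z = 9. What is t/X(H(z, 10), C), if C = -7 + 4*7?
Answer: -2279398296/121 ≈ -1.8838e+7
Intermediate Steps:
C = 21 (C = -7 + 28 = 21)
X(L, U) = -130 + L
t = 2279398296 (t = 3*((-15617 - 6935)*(-27897 - 5794)) = 3*(-22552*(-33691)) = 3*759799432 = 2279398296)
t/X(H(z, 10), C) = 2279398296/(-130 + 9) = 2279398296/(-121) = 2279398296*(-1/121) = -2279398296/121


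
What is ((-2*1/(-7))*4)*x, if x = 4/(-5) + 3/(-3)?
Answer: -72/35 ≈ -2.0571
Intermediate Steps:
x = -9/5 (x = 4*(-⅕) + 3*(-⅓) = -⅘ - 1 = -9/5 ≈ -1.8000)
((-2*1/(-7))*4)*x = ((-2*1/(-7))*4)*(-9/5) = (-2*(-⅐)*4)*(-9/5) = ((2/7)*4)*(-9/5) = (8/7)*(-9/5) = -72/35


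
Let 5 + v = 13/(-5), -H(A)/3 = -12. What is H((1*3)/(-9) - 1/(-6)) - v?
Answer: 218/5 ≈ 43.600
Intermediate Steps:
H(A) = 36 (H(A) = -3*(-12) = 36)
v = -38/5 (v = -5 + 13/(-5) = -5 - ⅕*13 = -5 - 13/5 = -38/5 ≈ -7.6000)
H((1*3)/(-9) - 1/(-6)) - v = 36 - 1*(-38/5) = 36 + 38/5 = 218/5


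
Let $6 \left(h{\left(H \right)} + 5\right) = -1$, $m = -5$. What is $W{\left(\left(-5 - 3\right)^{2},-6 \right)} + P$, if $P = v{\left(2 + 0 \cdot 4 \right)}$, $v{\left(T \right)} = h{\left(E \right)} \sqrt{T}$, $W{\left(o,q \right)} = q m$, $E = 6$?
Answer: $30 - \frac{31 \sqrt{2}}{6} \approx 22.693$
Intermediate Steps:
$h{\left(H \right)} = - \frac{31}{6}$ ($h{\left(H \right)} = -5 + \frac{1}{6} \left(-1\right) = -5 - \frac{1}{6} = - \frac{31}{6}$)
$W{\left(o,q \right)} = - 5 q$ ($W{\left(o,q \right)} = q \left(-5\right) = - 5 q$)
$v{\left(T \right)} = - \frac{31 \sqrt{T}}{6}$
$P = - \frac{31 \sqrt{2}}{6}$ ($P = - \frac{31 \sqrt{2 + 0 \cdot 4}}{6} = - \frac{31 \sqrt{2 + 0}}{6} = - \frac{31 \sqrt{2}}{6} \approx -7.3068$)
$W{\left(\left(-5 - 3\right)^{2},-6 \right)} + P = \left(-5\right) \left(-6\right) - \frac{31 \sqrt{2}}{6} = 30 - \frac{31 \sqrt{2}}{6}$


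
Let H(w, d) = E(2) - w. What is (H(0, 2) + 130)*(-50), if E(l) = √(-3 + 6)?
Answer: -6500 - 50*√3 ≈ -6586.6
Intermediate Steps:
E(l) = √3
H(w, d) = √3 - w
(H(0, 2) + 130)*(-50) = ((√3 - 1*0) + 130)*(-50) = ((√3 + 0) + 130)*(-50) = (√3 + 130)*(-50) = (130 + √3)*(-50) = -6500 - 50*√3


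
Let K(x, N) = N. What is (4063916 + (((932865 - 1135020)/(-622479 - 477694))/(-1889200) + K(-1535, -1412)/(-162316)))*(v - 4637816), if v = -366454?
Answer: -34304864836597982408711387457/1686825879589928 ≈ -2.0337e+13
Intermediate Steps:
(4063916 + (((932865 - 1135020)/(-622479 - 477694))/(-1889200) + K(-1535, -1412)/(-162316)))*(v - 4637816) = (4063916 + (((932865 - 1135020)/(-622479 - 477694))/(-1889200) - 1412/(-162316)))*(-366454 - 4637816) = (4063916 + (-202155/(-1100173)*(-1/1889200) - 1412*(-1/162316)))*(-5004270) = (4063916 + (-202155*(-1/1100173)*(-1/1889200) + 353/40579))*(-5004270) = (4063916 + ((202155/1100173)*(-1/1889200) + 353/40579))*(-5004270) = (4063916 + (-40431/415689366320 + 353/40579))*(-5004270) = (4063916 + 146736705661411/16868258795899280)*(-5004270) = (68551186959532524041891/16868258795899280)*(-5004270) = -34304864836597982408711387457/1686825879589928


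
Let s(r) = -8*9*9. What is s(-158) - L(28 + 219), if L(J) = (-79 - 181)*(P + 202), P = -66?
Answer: 34712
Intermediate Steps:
s(r) = -648 (s(r) = -72*9 = -648)
L(J) = -35360 (L(J) = (-79 - 181)*(-66 + 202) = -260*136 = -35360)
s(-158) - L(28 + 219) = -648 - 1*(-35360) = -648 + 35360 = 34712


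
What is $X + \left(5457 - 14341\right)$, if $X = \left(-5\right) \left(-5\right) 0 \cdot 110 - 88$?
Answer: $-8972$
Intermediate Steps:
$X = -88$ ($X = 25 \cdot 0 \cdot 110 - 88 = 0 \cdot 110 - 88 = 0 - 88 = -88$)
$X + \left(5457 - 14341\right) = -88 + \left(5457 - 14341\right) = -88 - 8884 = -8972$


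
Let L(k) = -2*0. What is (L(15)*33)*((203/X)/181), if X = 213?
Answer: 0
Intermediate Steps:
L(k) = 0
(L(15)*33)*((203/X)/181) = (0*33)*((203/213)/181) = 0*((203*(1/213))*(1/181)) = 0*((203/213)*(1/181)) = 0*(203/38553) = 0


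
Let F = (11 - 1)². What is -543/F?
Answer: -543/100 ≈ -5.4300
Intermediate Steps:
F = 100 (F = 10² = 100)
-543/F = -543/100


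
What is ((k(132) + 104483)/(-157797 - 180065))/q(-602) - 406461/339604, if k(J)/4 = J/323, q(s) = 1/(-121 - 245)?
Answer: 2075209855349991/18530394793652 ≈ 111.99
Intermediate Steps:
q(s) = -1/366 (q(s) = 1/(-366) = -1/366)
k(J) = 4*J/323 (k(J) = 4*(J/323) = 4*J/323)
((k(132) + 104483)/(-157797 - 180065))/q(-602) - 406461/339604 = (((4/323)*132 + 104483)/(-157797 - 180065))/(-1/366) - 406461/339604 = ((528/323 + 104483)/(-337862))*(-366) - 406461*1/339604 = ((33748537/323)*(-1/337862))*(-366) - 406461/339604 = -33748537/109129426*(-366) - 406461/339604 = 6175982271/54564713 - 406461/339604 = 2075209855349991/18530394793652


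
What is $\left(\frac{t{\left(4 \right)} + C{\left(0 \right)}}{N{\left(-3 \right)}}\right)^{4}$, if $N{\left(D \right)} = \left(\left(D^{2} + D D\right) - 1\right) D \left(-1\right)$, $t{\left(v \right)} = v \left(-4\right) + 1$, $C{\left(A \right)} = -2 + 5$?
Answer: $\frac{256}{83521} \approx 0.0030651$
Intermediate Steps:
$C{\left(A \right)} = 3$
$t{\left(v \right)} = 1 - 4 v$ ($t{\left(v \right)} = - 4 v + 1 = 1 - 4 v$)
$N{\left(D \right)} = - D \left(-1 + 2 D^{2}\right)$ ($N{\left(D \right)} = \left(\left(D^{2} + D^{2}\right) - 1\right) D \left(-1\right) = \left(2 D^{2} - 1\right) D \left(-1\right) = \left(-1 + 2 D^{2}\right) D \left(-1\right) = D \left(-1 + 2 D^{2}\right) \left(-1\right) = - D \left(-1 + 2 D^{2}\right)$)
$\left(\frac{t{\left(4 \right)} + C{\left(0 \right)}}{N{\left(-3 \right)}}\right)^{4} = \left(\frac{\left(1 - 16\right) + 3}{-3 - 2 \left(-3\right)^{3}}\right)^{4} = \left(\frac{\left(1 - 16\right) + 3}{-3 - -54}\right)^{4} = \left(\frac{-15 + 3}{-3 + 54}\right)^{4} = \left(- \frac{12}{51}\right)^{4} = \left(\left(-12\right) \frac{1}{51}\right)^{4} = \left(- \frac{4}{17}\right)^{4} = \frac{256}{83521}$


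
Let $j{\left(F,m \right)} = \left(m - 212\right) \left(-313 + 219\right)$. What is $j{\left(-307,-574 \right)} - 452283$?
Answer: $-378399$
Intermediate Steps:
$j{\left(F,m \right)} = 19928 - 94 m$ ($j{\left(F,m \right)} = \left(-212 + m\right) \left(-94\right) = 19928 - 94 m$)
$j{\left(-307,-574 \right)} - 452283 = \left(19928 - -53956\right) - 452283 = \left(19928 + 53956\right) - 452283 = 73884 - 452283 = -378399$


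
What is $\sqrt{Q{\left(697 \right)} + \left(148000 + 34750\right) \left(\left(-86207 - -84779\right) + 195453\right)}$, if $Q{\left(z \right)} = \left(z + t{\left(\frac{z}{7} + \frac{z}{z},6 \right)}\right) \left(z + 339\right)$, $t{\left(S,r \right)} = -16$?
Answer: $197 \sqrt{913674} \approx 1.8831 \cdot 10^{5}$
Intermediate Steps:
$Q{\left(z \right)} = \left(-16 + z\right) \left(339 + z\right)$ ($Q{\left(z \right)} = \left(z - 16\right) \left(z + 339\right) = \left(-16 + z\right) \left(339 + z\right)$)
$\sqrt{Q{\left(697 \right)} + \left(148000 + 34750\right) \left(\left(-86207 - -84779\right) + 195453\right)} = \sqrt{\left(-5424 + 697^{2} + 323 \cdot 697\right) + \left(148000 + 34750\right) \left(\left(-86207 - -84779\right) + 195453\right)} = \sqrt{\left(-5424 + 485809 + 225131\right) + 182750 \left(\left(-86207 + 84779\right) + 195453\right)} = \sqrt{705516 + 182750 \left(-1428 + 195453\right)} = \sqrt{705516 + 182750 \cdot 194025} = \sqrt{705516 + 35458068750} = \sqrt{35458774266} = 197 \sqrt{913674}$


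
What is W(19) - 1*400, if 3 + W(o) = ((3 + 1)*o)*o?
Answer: 1041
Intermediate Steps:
W(o) = -3 + 4*o² (W(o) = -3 + ((3 + 1)*o)*o = -3 + (4*o)*o = -3 + 4*o²)
W(19) - 1*400 = (-3 + 4*19²) - 1*400 = (-3 + 4*361) - 400 = (-3 + 1444) - 400 = 1441 - 400 = 1041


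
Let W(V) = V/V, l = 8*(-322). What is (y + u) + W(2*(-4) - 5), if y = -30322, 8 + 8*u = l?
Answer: -30644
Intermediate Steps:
l = -2576
u = -323 (u = -1 + (1/8)*(-2576) = -1 - 322 = -323)
W(V) = 1
(y + u) + W(2*(-4) - 5) = (-30322 - 323) + 1 = -30645 + 1 = -30644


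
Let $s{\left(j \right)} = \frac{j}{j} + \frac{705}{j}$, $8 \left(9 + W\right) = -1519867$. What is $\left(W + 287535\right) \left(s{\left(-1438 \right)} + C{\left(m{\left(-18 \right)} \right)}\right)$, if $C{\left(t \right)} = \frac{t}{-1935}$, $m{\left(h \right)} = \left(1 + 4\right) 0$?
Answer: $\frac{571989953}{11504} \approx 49721.0$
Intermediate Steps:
$W = - \frac{1519939}{8}$ ($W = -9 + \frac{1}{8} \left(-1519867\right) = -9 - \frac{1519867}{8} = - \frac{1519939}{8} \approx -1.8999 \cdot 10^{5}$)
$s{\left(j \right)} = 1 + \frac{705}{j}$
$m{\left(h \right)} = 0$ ($m{\left(h \right)} = 5 \cdot 0 = 0$)
$C{\left(t \right)} = - \frac{t}{1935}$ ($C{\left(t \right)} = t \left(- \frac{1}{1935}\right) = - \frac{t}{1935}$)
$\left(W + 287535\right) \left(s{\left(-1438 \right)} + C{\left(m{\left(-18 \right)} \right)}\right) = \left(- \frac{1519939}{8} + 287535\right) \left(\frac{705 - 1438}{-1438} - 0\right) = \frac{780341 \left(\left(- \frac{1}{1438}\right) \left(-733\right) + 0\right)}{8} = \frac{780341 \left(\frac{733}{1438} + 0\right)}{8} = \frac{780341}{8} \cdot \frac{733}{1438} = \frac{571989953}{11504}$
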